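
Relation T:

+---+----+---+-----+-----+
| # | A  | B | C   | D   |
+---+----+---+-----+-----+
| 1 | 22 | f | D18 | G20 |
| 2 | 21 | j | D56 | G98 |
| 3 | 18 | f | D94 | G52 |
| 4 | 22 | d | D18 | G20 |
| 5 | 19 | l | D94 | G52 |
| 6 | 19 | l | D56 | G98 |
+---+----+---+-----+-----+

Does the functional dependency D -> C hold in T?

D=G20: rows 1, 4 → C = D18, D18 ✓
D=G98: rows 2, 6 → C = D56, D56 ✓
D=G52: rows 3, 5 → C = D94, D94 ✓
Every D value is associated with a single C value, so D -> C holds.

Yes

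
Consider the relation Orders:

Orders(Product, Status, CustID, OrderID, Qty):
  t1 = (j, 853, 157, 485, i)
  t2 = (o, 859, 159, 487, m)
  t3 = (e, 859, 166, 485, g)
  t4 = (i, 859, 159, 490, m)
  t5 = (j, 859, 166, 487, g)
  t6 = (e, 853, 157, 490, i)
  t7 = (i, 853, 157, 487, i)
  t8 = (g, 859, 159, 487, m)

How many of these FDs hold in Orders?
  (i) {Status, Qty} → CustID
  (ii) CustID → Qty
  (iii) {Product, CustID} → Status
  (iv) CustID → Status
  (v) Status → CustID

(i) {Status, Qty} → CustID: every LHS value maps to a single RHS value — holds.
(ii) CustID → Qty: every LHS value maps to a single RHS value — holds.
(iii) {Product, CustID} → Status: every LHS value maps to a single RHS value — holds.
(iv) CustID → Status: every LHS value maps to a single RHS value — holds.
(v) Status → CustID: Status=859: rows 2, 3, 4, 5, 8 → CustID takes values {159, 166} — violation — fails.
4 of the 5 dependencies hold.

4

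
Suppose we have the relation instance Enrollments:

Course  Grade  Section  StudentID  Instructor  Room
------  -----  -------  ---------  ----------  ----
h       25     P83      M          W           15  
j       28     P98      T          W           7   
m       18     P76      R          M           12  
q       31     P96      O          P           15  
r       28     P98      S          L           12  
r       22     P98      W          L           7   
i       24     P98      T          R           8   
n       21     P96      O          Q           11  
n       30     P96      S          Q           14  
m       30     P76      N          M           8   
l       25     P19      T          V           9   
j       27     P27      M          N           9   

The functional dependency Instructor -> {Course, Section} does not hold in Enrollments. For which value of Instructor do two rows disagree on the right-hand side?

W

Instructor=W: 2 rows → {Course,Section} takes values {(h, P83), (j, P98)} — violation
Instructor=M: 2 rows → {Course,Section} = (m, P76), (m, P76) ✓
Instructor=P: 1 row → {Course,Section} = (q, P96) ✓
Instructor=L: 2 rows → {Course,Section} = (r, P98), (r, P98) ✓
Instructor=R: 1 row → {Course,Section} = (i, P98) ✓
Instructor=Q: 2 rows → {Course,Section} = (n, P96), (n, P96) ✓
Instructor=V: 1 row → {Course,Section} = (l, P19) ✓
Instructor=N: 1 row → {Course,Section} = (j, P27) ✓
The only Instructor value with inconsistent RHS is Instructor=W.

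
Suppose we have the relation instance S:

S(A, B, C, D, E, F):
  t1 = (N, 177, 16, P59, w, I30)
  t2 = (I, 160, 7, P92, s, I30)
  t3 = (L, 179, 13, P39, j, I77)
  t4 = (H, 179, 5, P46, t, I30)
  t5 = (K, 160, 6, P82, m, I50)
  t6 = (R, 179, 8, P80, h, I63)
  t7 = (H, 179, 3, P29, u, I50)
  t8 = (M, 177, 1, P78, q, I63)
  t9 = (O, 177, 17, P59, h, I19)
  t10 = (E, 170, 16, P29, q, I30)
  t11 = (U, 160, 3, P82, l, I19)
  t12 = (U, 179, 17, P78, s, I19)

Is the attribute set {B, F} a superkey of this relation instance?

Yes

All 12 rows have distinct {B, F} values, so {B, F} → (all attributes) holds and {B, F} is a superkey.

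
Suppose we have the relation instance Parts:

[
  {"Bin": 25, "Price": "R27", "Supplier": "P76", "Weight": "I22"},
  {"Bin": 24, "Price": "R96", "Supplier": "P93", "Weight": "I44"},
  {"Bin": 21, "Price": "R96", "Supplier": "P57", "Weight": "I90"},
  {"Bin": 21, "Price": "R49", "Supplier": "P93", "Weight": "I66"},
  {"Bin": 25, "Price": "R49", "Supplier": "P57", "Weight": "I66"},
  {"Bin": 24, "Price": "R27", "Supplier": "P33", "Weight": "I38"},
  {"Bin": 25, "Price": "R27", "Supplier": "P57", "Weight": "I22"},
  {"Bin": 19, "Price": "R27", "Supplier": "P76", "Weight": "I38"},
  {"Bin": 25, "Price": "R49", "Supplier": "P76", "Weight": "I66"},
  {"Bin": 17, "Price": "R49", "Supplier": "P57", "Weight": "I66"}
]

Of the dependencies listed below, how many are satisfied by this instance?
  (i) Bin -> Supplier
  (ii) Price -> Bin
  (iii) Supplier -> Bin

0

(i) Bin -> Supplier: Bin=25: 4 rows → Supplier takes values {P76, P57} — violation; Bin=24: 2 rows → Supplier takes values {P93, P33} — violation; Bin=21: 2 rows → Supplier takes values {P57, P93} — violation — fails.
(ii) Price -> Bin: Price=R27: 4 rows → Bin takes values {25, 24, 19} — violation; Price=R96: 2 rows → Bin takes values {24, 21} — violation; Price=R49: 4 rows → Bin takes values {21, 25, 17} — violation — fails.
(iii) Supplier -> Bin: Supplier=P76: 3 rows → Bin takes values {25, 19} — violation; Supplier=P93: 2 rows → Bin takes values {24, 21} — violation; Supplier=P57: 4 rows → Bin takes values {21, 25, 17} — violation — fails.
None of the 3 dependencies hold.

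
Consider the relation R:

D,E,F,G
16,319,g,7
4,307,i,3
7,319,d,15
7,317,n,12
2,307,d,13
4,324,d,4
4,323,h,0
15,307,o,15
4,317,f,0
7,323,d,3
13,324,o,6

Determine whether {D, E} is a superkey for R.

Yes

All 11 rows have distinct {D, E} values, so {D, E} → (all attributes) holds and {D, E} is a superkey.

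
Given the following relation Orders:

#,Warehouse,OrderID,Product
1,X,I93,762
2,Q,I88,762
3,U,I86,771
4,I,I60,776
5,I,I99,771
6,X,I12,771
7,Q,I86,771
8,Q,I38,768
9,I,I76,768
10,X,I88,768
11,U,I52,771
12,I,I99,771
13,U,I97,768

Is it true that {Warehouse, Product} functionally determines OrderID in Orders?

(Warehouse=X, Product=762): row 1 → OrderID = I93 ✓
(Warehouse=Q, Product=762): row 2 → OrderID = I88 ✓
(Warehouse=U, Product=771): rows 3, 11 → OrderID takes values {I86, I52} — violation
(Warehouse=I, Product=776): row 4 → OrderID = I60 ✓
(Warehouse=I, Product=771): rows 5, 12 → OrderID = I99, I99 ✓
(Warehouse=X, Product=771): row 6 → OrderID = I12 ✓
(Warehouse=Q, Product=771): row 7 → OrderID = I86 ✓
(Warehouse=Q, Product=768): row 8 → OrderID = I38 ✓
(Warehouse=I, Product=768): row 9 → OrderID = I76 ✓
(Warehouse=X, Product=768): row 10 → OrderID = I88 ✓
(Warehouse=U, Product=768): row 13 → OrderID = I97 ✓
Two rows agree on {Warehouse, Product} but differ on OrderID, so {Warehouse, Product} -> OrderID does not hold.

No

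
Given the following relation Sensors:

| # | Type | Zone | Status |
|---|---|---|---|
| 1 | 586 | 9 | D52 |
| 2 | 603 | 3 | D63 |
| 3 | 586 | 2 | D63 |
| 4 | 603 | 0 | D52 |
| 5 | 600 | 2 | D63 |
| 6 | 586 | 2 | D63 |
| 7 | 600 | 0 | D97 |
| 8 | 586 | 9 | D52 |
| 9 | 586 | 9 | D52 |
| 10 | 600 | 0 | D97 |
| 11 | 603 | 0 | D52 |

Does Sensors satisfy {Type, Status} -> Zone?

(Type=586, Status=D52): rows 1, 8, 9 → Zone = 9, 9, 9 ✓
(Type=603, Status=D63): row 2 → Zone = 3 ✓
(Type=586, Status=D63): rows 3, 6 → Zone = 2, 2 ✓
(Type=603, Status=D52): rows 4, 11 → Zone = 0, 0 ✓
(Type=600, Status=D63): row 5 → Zone = 2 ✓
(Type=600, Status=D97): rows 7, 10 → Zone = 0, 0 ✓
Every {Type, Status} value is associated with a single Zone value, so {Type, Status} -> Zone holds.

Yes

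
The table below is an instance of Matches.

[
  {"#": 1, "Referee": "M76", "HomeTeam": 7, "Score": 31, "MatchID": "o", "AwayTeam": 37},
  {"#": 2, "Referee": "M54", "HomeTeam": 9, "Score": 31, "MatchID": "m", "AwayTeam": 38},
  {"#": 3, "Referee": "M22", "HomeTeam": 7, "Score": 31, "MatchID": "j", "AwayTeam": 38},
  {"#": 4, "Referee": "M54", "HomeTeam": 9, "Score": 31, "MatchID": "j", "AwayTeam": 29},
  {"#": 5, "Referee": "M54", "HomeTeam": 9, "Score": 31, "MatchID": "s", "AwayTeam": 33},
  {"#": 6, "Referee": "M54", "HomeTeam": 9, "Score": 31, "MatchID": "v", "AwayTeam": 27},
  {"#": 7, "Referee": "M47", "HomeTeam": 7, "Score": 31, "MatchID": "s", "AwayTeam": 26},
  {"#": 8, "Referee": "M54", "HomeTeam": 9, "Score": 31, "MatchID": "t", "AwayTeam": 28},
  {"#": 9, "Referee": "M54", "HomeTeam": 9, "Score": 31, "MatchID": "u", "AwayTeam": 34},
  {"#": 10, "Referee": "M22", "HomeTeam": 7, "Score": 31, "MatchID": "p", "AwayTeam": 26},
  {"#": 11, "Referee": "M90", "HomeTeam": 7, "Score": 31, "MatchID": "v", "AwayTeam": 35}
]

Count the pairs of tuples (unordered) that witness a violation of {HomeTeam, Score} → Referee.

(HomeTeam=7, Score=31): violating pairs (1,3), (1,7), (1,10), (1,11), (3,7), (3,11), (7,10), (7,11), (10,11) — 9 pairs.
(HomeTeam=9, Score=31): all 6 rows agree on Referee — 0 pairs.

9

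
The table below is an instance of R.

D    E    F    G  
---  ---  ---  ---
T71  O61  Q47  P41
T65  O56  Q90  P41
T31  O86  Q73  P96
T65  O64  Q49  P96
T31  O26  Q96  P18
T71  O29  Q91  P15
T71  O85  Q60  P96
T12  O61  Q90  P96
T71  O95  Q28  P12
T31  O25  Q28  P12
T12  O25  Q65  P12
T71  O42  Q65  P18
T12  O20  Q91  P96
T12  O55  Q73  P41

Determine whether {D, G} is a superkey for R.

No

Two distinct rows share (D=T12, G=P96), so {D, G} does not determine every attribute — not a superkey.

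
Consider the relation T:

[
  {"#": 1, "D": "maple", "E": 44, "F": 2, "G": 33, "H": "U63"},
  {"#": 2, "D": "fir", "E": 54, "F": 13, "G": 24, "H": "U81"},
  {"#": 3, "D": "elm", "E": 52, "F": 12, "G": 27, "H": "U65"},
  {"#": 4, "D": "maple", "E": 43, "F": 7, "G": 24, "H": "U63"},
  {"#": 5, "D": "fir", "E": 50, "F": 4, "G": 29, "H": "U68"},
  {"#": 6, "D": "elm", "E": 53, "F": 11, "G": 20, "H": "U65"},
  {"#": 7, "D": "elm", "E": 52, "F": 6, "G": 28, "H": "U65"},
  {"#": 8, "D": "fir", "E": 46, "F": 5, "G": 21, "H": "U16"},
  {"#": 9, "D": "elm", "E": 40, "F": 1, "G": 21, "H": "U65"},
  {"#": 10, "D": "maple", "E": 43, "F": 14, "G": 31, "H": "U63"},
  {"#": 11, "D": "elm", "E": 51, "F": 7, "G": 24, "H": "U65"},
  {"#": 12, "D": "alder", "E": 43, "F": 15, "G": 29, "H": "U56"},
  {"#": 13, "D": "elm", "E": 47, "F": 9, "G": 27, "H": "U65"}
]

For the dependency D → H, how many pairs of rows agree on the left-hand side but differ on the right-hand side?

D=maple: all 3 rows agree on H — 0 pairs.
D=fir: violating pairs (2,5), (2,8), (5,8) — 3 pairs.
D=elm: all 6 rows agree on H — 0 pairs.

3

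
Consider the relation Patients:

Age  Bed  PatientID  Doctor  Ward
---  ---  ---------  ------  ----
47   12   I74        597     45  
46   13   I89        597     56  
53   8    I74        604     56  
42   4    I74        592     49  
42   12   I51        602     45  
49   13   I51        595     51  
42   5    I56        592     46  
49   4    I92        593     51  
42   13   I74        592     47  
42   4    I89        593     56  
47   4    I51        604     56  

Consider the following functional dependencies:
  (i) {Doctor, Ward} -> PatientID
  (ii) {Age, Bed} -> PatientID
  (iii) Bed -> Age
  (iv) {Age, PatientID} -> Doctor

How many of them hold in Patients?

1

(i) {Doctor, Ward} -> PatientID: (Doctor=604, Ward=56): 2 rows → PatientID takes values {I74, I51} — violation — fails.
(ii) {Age, Bed} -> PatientID: (Age=42, Bed=4): 2 rows → PatientID takes values {I74, I89} — violation — fails.
(iii) Bed -> Age: Bed=12: 2 rows → Age takes values {47, 42} — violation; Bed=13: 3 rows → Age takes values {46, 49, 42} — violation; Bed=4: 4 rows → Age takes values {42, 49, 47} — violation — fails.
(iv) {Age, PatientID} -> Doctor: every LHS value maps to a single RHS value — holds.
1 of the 4 dependencies holds.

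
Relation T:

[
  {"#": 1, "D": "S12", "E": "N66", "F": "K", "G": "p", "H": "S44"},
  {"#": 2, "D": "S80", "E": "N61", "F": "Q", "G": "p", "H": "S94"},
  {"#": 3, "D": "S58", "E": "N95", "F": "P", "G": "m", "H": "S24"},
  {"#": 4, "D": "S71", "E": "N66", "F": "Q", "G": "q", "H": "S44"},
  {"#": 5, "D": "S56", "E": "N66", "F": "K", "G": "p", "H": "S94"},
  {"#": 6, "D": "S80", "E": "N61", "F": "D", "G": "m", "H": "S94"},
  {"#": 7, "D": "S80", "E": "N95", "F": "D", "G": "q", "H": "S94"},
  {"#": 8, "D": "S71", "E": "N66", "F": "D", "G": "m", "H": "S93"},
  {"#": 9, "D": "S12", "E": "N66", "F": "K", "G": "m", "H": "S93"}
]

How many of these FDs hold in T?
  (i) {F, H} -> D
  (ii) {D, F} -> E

1

(i) {F, H} -> D: every LHS value maps to a single RHS value — holds.
(ii) {D, F} -> E: (D=S80, F=D): rows 6, 7 → E takes values {N61, N95} — violation — fails.
1 of the 2 dependencies holds.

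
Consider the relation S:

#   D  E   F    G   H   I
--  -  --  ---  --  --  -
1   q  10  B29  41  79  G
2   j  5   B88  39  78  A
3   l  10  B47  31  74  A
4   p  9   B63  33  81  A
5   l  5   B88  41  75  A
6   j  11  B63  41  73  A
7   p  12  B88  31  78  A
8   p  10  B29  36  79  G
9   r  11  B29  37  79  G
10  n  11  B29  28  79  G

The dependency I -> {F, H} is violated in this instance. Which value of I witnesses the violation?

A

I=G: rows 1, 8, 9, 10 → {F,H} = (B29, 79), (B29, 79), (B29, 79), (B29, 79) ✓
I=A: rows 2, 3, 4, 5, 6, 7 → {F,H} takes values {(B88, 78), (B47, 74), (B63, 81), (B88, 75), (B63, 73)} — violation
The only I value with inconsistent RHS is I=A.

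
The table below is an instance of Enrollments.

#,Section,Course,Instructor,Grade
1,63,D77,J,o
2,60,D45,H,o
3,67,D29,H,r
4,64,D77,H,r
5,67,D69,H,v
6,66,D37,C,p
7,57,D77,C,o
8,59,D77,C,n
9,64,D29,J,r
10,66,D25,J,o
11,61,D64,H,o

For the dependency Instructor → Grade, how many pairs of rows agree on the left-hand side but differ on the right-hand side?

13

Instructor=J: violating pairs (1,9), (9,10) — 2 pairs.
Instructor=H: violating pairs (2,3), (2,4), (2,5), (3,5), (3,11), (4,5), (4,11), (5,11) — 8 pairs.
Instructor=C: violating pairs (6,7), (6,8), (7,8) — 3 pairs.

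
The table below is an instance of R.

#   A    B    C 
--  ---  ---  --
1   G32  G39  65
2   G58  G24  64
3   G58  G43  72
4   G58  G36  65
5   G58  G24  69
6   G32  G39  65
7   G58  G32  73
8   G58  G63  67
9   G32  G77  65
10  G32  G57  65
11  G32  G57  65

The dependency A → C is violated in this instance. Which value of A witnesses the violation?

A=G32: rows 1, 6, 9, 10, 11 → C = 65, 65, 65, 65, 65 ✓
A=G58: rows 2, 3, 4, 5, 7, 8 → C takes values {64, 72, 65, 69, 73, 67} — violation
The only A value with inconsistent C is A=G58.

G58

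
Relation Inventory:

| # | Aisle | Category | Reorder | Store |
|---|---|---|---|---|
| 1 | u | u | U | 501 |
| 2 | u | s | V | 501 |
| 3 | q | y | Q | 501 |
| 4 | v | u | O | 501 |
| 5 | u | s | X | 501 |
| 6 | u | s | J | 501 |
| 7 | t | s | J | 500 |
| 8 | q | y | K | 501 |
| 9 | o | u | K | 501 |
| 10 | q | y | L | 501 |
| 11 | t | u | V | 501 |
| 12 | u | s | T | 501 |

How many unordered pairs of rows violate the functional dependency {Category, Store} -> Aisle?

6

(Category=u, Store=501): violating pairs (1,4), (1,9), (1,11), (4,9), (4,11), (9,11) — 6 pairs.
(Category=s, Store=501): all 4 rows agree on Aisle — 0 pairs.
(Category=y, Store=501): all 3 rows agree on Aisle — 0 pairs.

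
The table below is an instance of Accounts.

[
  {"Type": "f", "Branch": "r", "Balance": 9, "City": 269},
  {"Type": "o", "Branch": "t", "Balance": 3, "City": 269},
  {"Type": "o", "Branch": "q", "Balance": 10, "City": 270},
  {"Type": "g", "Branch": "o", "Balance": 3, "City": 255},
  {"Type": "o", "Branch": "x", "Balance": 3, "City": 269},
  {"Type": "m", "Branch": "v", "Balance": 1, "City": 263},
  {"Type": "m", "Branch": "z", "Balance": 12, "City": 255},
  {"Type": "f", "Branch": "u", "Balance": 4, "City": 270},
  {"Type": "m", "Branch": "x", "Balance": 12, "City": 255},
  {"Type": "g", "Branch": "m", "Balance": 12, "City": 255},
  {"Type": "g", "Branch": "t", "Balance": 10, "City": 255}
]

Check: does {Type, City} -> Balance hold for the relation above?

No

(Type=f, City=269): 1 row → Balance = 9 ✓
(Type=o, City=269): 2 rows → Balance = 3, 3 ✓
(Type=o, City=270): 1 row → Balance = 10 ✓
(Type=g, City=255): 3 rows → Balance takes values {3, 12, 10} — violation
(Type=m, City=263): 1 row → Balance = 1 ✓
(Type=m, City=255): 2 rows → Balance = 12, 12 ✓
(Type=f, City=270): 1 row → Balance = 4 ✓
Two rows agree on {Type, City} but differ on Balance, so {Type, City} -> Balance does not hold.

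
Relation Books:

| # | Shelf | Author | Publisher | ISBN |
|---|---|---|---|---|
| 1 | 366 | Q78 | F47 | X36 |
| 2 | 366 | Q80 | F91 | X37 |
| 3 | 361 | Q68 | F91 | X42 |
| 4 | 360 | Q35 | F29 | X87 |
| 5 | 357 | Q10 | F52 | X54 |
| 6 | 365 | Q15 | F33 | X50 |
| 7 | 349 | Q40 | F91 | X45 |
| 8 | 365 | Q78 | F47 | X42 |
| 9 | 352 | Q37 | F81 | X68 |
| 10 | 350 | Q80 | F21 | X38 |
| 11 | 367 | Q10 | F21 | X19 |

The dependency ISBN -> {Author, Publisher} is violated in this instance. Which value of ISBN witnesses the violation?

ISBN=X36: row 1 → {Author,Publisher} = (Q78, F47) ✓
ISBN=X37: row 2 → {Author,Publisher} = (Q80, F91) ✓
ISBN=X42: rows 3, 8 → {Author,Publisher} takes values {(Q68, F91), (Q78, F47)} — violation
ISBN=X87: row 4 → {Author,Publisher} = (Q35, F29) ✓
ISBN=X54: row 5 → {Author,Publisher} = (Q10, F52) ✓
ISBN=X50: row 6 → {Author,Publisher} = (Q15, F33) ✓
ISBN=X45: row 7 → {Author,Publisher} = (Q40, F91) ✓
ISBN=X68: row 9 → {Author,Publisher} = (Q37, F81) ✓
ISBN=X38: row 10 → {Author,Publisher} = (Q80, F21) ✓
ISBN=X19: row 11 → {Author,Publisher} = (Q10, F21) ✓
The only ISBN value with inconsistent RHS is ISBN=X42.

X42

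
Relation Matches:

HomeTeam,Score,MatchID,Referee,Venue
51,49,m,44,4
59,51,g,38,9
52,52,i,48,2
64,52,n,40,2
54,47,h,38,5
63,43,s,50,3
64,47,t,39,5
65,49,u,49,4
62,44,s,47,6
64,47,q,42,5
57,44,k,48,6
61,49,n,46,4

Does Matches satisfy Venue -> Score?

Yes

Venue=4: 3 rows → Score = 49, 49, 49 ✓
Venue=9: 1 row → Score = 51 ✓
Venue=2: 2 rows → Score = 52, 52 ✓
Venue=5: 3 rows → Score = 47, 47, 47 ✓
Venue=3: 1 row → Score = 43 ✓
Venue=6: 2 rows → Score = 44, 44 ✓
Every Venue value is associated with a single Score value, so Venue -> Score holds.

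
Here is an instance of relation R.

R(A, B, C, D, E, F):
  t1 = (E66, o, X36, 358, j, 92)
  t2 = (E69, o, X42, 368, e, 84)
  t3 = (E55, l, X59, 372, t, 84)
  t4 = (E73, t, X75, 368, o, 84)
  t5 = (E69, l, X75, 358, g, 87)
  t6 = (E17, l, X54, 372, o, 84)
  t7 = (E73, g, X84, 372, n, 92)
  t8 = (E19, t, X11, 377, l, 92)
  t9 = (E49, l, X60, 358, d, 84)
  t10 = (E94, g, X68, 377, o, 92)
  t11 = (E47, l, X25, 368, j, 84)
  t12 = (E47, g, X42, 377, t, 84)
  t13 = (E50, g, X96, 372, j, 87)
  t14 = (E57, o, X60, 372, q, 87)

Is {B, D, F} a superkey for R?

Rows 3 and 6 have the same {B, D, F} value (B=l, D=372, F=84) but are distinct tuples, so {B, D, F} does not determine every attribute — not a superkey.

No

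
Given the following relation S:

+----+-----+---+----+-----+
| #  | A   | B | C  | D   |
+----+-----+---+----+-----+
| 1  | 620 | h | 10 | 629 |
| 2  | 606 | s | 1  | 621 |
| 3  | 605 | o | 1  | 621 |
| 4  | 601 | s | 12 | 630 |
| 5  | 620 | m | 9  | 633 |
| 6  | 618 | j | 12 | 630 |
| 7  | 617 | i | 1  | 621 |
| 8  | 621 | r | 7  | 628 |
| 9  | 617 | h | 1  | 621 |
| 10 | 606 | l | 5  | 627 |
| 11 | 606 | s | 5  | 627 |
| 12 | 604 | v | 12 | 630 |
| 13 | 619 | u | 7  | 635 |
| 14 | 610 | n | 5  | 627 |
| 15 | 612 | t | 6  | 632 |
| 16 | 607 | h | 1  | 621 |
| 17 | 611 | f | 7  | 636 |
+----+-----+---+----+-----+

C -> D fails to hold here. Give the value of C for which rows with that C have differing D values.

7

C=10: row 1 → D = 629 ✓
C=1: rows 2, 3, 7, 9, 16 → D = 621, 621, 621, 621, 621 ✓
C=12: rows 4, 6, 12 → D = 630, 630, 630 ✓
C=9: row 5 → D = 633 ✓
C=7: rows 8, 13, 17 → D takes values {628, 635, 636} — violation
C=5: rows 10, 11, 14 → D = 627, 627, 627 ✓
C=6: row 15 → D = 632 ✓
The only C value with inconsistent D is C=7.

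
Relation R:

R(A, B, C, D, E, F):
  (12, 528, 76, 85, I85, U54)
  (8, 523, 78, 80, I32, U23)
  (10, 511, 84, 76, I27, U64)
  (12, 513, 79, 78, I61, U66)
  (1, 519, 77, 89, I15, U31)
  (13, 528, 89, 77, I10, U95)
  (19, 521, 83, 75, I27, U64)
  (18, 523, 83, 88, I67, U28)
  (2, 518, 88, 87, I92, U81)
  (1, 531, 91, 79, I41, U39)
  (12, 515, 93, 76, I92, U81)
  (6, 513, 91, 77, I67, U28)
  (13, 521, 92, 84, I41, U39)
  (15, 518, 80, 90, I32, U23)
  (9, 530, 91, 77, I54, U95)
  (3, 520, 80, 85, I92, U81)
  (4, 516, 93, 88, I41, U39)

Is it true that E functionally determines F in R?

E=I85: 1 row → F = U54 ✓
E=I32: 2 rows → F = U23, U23 ✓
E=I27: 2 rows → F = U64, U64 ✓
E=I61: 1 row → F = U66 ✓
E=I15: 1 row → F = U31 ✓
E=I10: 1 row → F = U95 ✓
E=I67: 2 rows → F = U28, U28 ✓
E=I92: 3 rows → F = U81, U81, U81 ✓
E=I41: 3 rows → F = U39, U39, U39 ✓
E=I54: 1 row → F = U95 ✓
Every E value is associated with a single F value, so E -> F holds.

Yes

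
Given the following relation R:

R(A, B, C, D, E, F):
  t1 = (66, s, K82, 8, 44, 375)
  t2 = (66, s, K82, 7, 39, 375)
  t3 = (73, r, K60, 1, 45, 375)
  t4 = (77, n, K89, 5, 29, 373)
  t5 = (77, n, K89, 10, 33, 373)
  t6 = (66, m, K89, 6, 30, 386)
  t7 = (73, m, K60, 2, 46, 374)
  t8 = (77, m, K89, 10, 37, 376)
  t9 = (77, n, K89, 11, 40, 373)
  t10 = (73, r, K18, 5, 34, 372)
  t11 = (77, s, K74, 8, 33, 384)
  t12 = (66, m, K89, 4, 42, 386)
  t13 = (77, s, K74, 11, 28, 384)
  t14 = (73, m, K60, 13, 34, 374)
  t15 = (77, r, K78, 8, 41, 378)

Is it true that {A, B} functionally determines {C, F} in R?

No

(A=66, B=s): rows 1, 2 → {C,F} = (K82, 375), (K82, 375) ✓
(A=73, B=r): rows 3, 10 → {C,F} takes values {(K60, 375), (K18, 372)} — violation
(A=77, B=n): rows 4, 5, 9 → {C,F} = (K89, 373), (K89, 373), (K89, 373) ✓
(A=66, B=m): rows 6, 12 → {C,F} = (K89, 386), (K89, 386) ✓
(A=73, B=m): rows 7, 14 → {C,F} = (K60, 374), (K60, 374) ✓
(A=77, B=m): row 8 → {C,F} = (K89, 376) ✓
(A=77, B=s): rows 11, 13 → {C,F} = (K74, 384), (K74, 384) ✓
(A=77, B=r): row 15 → {C,F} = (K78, 378) ✓
Two rows agree on {A, B} but differ on {C, F}, so {A, B} -> {C, F} does not hold.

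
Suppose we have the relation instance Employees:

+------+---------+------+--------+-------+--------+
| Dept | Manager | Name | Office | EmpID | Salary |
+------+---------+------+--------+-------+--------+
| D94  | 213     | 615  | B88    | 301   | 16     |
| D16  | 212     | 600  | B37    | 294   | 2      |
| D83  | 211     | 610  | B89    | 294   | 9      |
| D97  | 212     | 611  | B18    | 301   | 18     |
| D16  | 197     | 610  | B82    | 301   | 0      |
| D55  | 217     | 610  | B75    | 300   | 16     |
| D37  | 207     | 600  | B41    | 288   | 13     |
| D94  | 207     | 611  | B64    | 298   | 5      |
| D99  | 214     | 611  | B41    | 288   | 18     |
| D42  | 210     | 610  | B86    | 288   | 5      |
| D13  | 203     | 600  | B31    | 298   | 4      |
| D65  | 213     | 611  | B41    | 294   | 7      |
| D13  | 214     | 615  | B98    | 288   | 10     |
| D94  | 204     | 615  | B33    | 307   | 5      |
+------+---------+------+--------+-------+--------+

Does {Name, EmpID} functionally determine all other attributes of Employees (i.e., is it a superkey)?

Yes

All 14 rows have distinct {Name, EmpID} values, so {Name, EmpID} → (all attributes) holds and {Name, EmpID} is a superkey.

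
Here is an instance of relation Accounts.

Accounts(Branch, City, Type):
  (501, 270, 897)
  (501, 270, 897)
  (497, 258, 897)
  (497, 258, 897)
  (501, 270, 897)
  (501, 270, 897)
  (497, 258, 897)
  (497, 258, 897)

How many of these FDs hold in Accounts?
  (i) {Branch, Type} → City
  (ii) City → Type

(i) {Branch, Type} → City: every LHS value maps to a single RHS value — holds.
(ii) City → Type: every LHS value maps to a single RHS value — holds.
2 of the 2 dependencies hold.

2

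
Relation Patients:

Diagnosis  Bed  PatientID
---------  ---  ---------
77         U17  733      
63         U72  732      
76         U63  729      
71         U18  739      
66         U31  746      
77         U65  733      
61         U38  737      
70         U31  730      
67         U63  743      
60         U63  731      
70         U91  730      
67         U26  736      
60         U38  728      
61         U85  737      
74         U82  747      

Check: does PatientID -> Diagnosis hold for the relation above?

PatientID=733: 2 rows → Diagnosis = 77, 77 ✓
PatientID=732: 1 row → Diagnosis = 63 ✓
PatientID=729: 1 row → Diagnosis = 76 ✓
PatientID=739: 1 row → Diagnosis = 71 ✓
PatientID=746: 1 row → Diagnosis = 66 ✓
PatientID=737: 2 rows → Diagnosis = 61, 61 ✓
PatientID=730: 2 rows → Diagnosis = 70, 70 ✓
PatientID=743: 1 row → Diagnosis = 67 ✓
PatientID=731: 1 row → Diagnosis = 60 ✓
PatientID=736: 1 row → Diagnosis = 67 ✓
PatientID=728: 1 row → Diagnosis = 60 ✓
PatientID=747: 1 row → Diagnosis = 74 ✓
Every PatientID value is associated with a single Diagnosis value, so PatientID -> Diagnosis holds.

Yes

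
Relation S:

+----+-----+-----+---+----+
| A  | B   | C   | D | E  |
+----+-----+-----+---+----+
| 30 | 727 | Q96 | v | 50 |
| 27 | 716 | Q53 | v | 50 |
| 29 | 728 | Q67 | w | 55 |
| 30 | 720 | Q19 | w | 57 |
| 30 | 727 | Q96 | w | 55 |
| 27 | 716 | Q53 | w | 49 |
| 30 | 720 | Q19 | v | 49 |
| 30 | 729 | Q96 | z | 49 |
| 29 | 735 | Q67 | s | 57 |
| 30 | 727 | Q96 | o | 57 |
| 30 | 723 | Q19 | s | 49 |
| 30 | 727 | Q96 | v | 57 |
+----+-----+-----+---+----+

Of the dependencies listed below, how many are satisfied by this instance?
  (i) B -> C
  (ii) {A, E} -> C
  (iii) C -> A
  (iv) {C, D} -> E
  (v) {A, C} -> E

(i) B -> C: every LHS value maps to a single RHS value — holds.
(ii) {A, E} -> C: (A=30, E=57): 3 rows → C takes values {Q19, Q96} — violation; (A=30, E=49): 3 rows → C takes values {Q19, Q96} — violation — fails.
(iii) C -> A: every LHS value maps to a single RHS value — holds.
(iv) {C, D} -> E: (C=Q96, D=v): 2 rows → E takes values {50, 57} — violation — fails.
(v) {A, C} -> E: (A=30, C=Q96): 5 rows → E takes values {50, 55, 49, 57} — violation; (A=27, C=Q53): 2 rows → E takes values {50, 49} — violation; (A=29, C=Q67): 2 rows → E takes values {55, 57} — violation; (A=30, C=Q19): 3 rows → E takes values {57, 49} — violation — fails.
2 of the 5 dependencies hold.

2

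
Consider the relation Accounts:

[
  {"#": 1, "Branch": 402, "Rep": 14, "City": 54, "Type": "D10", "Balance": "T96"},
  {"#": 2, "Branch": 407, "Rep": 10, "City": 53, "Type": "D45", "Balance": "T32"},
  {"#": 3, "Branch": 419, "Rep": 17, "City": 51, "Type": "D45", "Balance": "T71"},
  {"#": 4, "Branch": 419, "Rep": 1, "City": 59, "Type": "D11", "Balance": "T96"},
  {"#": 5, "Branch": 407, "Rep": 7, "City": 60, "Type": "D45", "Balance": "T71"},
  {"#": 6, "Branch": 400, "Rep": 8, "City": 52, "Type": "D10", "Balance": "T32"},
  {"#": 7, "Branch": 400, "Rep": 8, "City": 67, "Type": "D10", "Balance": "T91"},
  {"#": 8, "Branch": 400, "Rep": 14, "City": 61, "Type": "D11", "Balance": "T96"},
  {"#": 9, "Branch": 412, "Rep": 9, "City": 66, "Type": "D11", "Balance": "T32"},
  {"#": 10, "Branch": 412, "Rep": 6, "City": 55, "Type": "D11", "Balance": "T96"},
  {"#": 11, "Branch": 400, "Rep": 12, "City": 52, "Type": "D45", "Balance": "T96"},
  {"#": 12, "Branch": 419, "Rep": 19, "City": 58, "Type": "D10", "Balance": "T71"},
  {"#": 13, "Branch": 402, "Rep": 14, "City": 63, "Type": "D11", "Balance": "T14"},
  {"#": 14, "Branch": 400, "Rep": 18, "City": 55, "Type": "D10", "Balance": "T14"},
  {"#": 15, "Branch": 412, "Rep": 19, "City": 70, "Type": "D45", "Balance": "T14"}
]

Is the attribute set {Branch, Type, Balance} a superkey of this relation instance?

All 15 rows have distinct {Branch, Type, Balance} values, so {Branch, Type, Balance} → (all attributes) holds and {Branch, Type, Balance} is a superkey.

Yes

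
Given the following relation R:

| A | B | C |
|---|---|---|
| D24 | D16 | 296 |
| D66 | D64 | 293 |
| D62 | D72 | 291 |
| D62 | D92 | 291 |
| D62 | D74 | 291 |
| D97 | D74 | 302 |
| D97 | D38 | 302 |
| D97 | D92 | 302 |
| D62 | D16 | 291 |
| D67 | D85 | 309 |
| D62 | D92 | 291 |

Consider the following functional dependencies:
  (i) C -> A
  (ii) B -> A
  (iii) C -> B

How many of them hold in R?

1

(i) C -> A: every LHS value maps to a single RHS value — holds.
(ii) B -> A: B=D16: 2 rows → A takes values {D24, D62} — violation; B=D92: 3 rows → A takes values {D62, D97} — violation; B=D74: 2 rows → A takes values {D62, D97} — violation — fails.
(iii) C -> B: C=291: 5 rows → B takes values {D72, D92, D74, D16} — violation; C=302: 3 rows → B takes values {D74, D38, D92} — violation — fails.
1 of the 3 dependencies holds.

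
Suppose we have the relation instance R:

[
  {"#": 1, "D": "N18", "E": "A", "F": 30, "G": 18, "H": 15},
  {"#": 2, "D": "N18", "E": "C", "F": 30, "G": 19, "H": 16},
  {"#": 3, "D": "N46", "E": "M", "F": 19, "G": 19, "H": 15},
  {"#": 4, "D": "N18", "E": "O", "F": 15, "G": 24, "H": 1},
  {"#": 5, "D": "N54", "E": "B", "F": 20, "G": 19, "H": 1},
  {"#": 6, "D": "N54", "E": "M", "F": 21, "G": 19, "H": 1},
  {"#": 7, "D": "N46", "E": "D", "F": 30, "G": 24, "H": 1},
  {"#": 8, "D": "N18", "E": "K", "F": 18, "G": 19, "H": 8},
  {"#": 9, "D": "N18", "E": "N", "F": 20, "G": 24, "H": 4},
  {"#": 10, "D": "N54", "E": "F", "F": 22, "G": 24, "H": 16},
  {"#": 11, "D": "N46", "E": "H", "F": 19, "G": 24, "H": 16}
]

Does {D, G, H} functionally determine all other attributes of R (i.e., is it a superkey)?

No

Rows 5 and 6 have the same {D, G, H} value (D=N54, G=19, H=1) but are distinct tuples, so {D, G, H} does not determine every attribute — not a superkey.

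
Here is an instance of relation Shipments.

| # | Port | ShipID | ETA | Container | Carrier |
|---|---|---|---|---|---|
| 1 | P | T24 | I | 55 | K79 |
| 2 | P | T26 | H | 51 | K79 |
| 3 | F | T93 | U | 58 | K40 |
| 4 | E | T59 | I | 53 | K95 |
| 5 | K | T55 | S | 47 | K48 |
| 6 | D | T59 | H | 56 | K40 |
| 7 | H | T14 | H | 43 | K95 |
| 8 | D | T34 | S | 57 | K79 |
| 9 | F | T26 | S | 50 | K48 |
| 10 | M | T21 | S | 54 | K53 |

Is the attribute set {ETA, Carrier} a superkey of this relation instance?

Rows 5 and 9 have the same {ETA, Carrier} value (ETA=S, Carrier=K48) but are distinct tuples, so {ETA, Carrier} does not determine every attribute — not a superkey.

No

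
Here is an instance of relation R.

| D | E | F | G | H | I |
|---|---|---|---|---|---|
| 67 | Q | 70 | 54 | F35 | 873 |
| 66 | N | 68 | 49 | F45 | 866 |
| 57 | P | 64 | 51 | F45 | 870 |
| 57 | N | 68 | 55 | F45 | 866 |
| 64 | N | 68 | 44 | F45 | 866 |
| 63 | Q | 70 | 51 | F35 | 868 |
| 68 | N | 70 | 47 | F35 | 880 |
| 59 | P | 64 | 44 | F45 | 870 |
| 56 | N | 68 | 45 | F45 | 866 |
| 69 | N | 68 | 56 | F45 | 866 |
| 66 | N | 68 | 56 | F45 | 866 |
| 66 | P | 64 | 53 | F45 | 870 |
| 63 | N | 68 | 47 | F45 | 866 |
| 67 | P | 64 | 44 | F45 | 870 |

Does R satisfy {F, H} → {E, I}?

No

(F=70, H=F35): 3 rows → {E,I} takes values {(Q, 873), (Q, 868), (N, 880)} — violation
(F=68, H=F45): 7 rows → {E,I} = (N, 866), (N, 866), (N, 866), (N, 866), (N, 866), (N, 866), (N, 866) ✓
(F=64, H=F45): 4 rows → {E,I} = (P, 870), (P, 870), (P, 870), (P, 870) ✓
Two rows agree on {F, H} but differ on {E, I}, so {F, H} → {E, I} does not hold.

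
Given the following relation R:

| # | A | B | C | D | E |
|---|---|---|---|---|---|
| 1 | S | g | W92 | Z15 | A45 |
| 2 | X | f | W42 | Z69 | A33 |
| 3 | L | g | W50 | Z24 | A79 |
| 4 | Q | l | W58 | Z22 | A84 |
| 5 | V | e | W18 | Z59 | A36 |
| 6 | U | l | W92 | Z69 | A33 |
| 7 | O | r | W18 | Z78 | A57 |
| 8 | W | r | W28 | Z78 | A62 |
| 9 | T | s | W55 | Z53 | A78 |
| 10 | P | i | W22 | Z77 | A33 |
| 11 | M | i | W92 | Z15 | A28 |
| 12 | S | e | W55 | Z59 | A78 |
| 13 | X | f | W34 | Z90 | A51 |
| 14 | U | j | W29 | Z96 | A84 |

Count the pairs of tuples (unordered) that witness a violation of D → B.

2

D=Z15: violating pairs (1,11) — 1 pair.
D=Z69: violating pairs (2,6) — 1 pair.
D=Z59: all 2 rows agree on B — 0 pairs.
D=Z78: all 2 rows agree on B — 0 pairs.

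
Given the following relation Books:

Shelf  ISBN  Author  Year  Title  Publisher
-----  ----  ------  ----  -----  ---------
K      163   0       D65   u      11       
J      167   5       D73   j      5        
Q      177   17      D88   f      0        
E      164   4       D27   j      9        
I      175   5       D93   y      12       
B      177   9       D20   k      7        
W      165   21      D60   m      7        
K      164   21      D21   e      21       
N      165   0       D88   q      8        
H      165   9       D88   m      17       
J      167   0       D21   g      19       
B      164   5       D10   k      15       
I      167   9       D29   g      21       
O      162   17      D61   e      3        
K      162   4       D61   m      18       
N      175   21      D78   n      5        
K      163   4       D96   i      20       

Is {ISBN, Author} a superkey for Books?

Yes

All 17 rows have distinct {ISBN, Author} values, so {ISBN, Author} → (all attributes) holds and {ISBN, Author} is a superkey.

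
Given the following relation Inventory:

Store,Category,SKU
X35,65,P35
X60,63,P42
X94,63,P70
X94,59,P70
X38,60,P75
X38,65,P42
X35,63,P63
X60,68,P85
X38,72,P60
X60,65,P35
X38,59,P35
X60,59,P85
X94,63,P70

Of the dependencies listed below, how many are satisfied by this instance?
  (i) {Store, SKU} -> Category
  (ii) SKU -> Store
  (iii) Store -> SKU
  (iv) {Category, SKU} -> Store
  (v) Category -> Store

(i) {Store, SKU} -> Category: (Store=X94, SKU=P70): 3 rows → Category takes values {63, 59} — violation; (Store=X60, SKU=P85): 2 rows → Category takes values {68, 59} — violation — fails.
(ii) SKU -> Store: SKU=P35: 3 rows → Store takes values {X35, X60, X38} — violation; SKU=P42: 2 rows → Store takes values {X60, X38} — violation — fails.
(iii) Store -> SKU: Store=X35: 2 rows → SKU takes values {P35, P63} — violation; Store=X60: 4 rows → SKU takes values {P42, P85, P35} — violation; Store=X38: 4 rows → SKU takes values {P75, P42, P60, P35} — violation — fails.
(iv) {Category, SKU} -> Store: (Category=65, SKU=P35): 2 rows → Store takes values {X35, X60} — violation — fails.
(v) Category -> Store: Category=65: 3 rows → Store takes values {X35, X38, X60} — violation; Category=63: 4 rows → Store takes values {X60, X94, X35} — violation; Category=59: 3 rows → Store takes values {X94, X38, X60} — violation — fails.
None of the 5 dependencies hold.

0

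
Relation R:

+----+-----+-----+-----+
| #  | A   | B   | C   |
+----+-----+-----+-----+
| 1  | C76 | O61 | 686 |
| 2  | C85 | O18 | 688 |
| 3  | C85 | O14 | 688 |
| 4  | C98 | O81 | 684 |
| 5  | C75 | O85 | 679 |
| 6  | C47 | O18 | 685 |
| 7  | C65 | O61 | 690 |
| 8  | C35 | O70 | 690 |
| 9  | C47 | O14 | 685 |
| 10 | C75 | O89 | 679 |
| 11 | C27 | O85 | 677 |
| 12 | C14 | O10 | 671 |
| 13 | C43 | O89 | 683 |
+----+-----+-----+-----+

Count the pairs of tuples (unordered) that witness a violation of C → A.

1

C=688: all 2 rows agree on A — 0 pairs.
C=679: all 2 rows agree on A — 0 pairs.
C=685: all 2 rows agree on A — 0 pairs.
C=690: violating pairs (7,8) — 1 pair.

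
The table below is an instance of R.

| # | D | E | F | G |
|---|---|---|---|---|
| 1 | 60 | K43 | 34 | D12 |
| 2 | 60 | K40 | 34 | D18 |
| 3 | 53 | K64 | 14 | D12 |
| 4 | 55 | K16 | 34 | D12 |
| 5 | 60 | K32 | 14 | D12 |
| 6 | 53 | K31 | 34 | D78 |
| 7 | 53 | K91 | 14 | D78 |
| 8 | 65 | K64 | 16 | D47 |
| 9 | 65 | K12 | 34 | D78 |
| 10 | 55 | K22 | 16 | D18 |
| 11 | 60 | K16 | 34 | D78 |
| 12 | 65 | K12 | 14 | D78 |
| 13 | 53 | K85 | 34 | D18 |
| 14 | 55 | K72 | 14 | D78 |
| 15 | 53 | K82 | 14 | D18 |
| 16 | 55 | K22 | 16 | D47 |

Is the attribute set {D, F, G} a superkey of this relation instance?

Yes

All 16 rows have distinct {D, F, G} values, so {D, F, G} → (all attributes) holds and {D, F, G} is a superkey.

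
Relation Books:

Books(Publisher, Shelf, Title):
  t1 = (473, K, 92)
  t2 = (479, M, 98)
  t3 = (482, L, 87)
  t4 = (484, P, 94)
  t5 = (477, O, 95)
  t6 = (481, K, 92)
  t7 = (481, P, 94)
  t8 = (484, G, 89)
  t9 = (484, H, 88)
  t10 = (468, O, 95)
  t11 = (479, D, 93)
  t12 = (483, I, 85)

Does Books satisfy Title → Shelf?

Title=92: rows 1, 6 → Shelf = K, K ✓
Title=98: row 2 → Shelf = M ✓
Title=87: row 3 → Shelf = L ✓
Title=94: rows 4, 7 → Shelf = P, P ✓
Title=95: rows 5, 10 → Shelf = O, O ✓
Title=89: row 8 → Shelf = G ✓
Title=88: row 9 → Shelf = H ✓
Title=93: row 11 → Shelf = D ✓
Title=85: row 12 → Shelf = I ✓
Every Title value is associated with a single Shelf value, so Title → Shelf holds.

Yes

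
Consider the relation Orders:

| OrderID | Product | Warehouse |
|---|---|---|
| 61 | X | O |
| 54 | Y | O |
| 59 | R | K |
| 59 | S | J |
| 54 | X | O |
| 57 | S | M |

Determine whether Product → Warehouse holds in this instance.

Product=X: 2 rows → Warehouse = O, O ✓
Product=Y: 1 row → Warehouse = O ✓
Product=R: 1 row → Warehouse = K ✓
Product=S: 2 rows → Warehouse takes values {J, M} — violation
Two rows agree on Product but differ on Warehouse, so Product → Warehouse does not hold.

No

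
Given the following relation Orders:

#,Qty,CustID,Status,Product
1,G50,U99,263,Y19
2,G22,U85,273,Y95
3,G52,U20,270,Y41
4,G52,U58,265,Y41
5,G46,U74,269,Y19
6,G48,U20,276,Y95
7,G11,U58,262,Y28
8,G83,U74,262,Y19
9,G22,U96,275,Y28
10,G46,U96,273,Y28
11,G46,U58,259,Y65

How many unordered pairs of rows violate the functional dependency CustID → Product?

4

CustID=U20: violating pairs (3,6) — 1 pair.
CustID=U58: violating pairs (4,7), (4,11), (7,11) — 3 pairs.
CustID=U74: all 2 rows agree on Product — 0 pairs.
CustID=U96: all 2 rows agree on Product — 0 pairs.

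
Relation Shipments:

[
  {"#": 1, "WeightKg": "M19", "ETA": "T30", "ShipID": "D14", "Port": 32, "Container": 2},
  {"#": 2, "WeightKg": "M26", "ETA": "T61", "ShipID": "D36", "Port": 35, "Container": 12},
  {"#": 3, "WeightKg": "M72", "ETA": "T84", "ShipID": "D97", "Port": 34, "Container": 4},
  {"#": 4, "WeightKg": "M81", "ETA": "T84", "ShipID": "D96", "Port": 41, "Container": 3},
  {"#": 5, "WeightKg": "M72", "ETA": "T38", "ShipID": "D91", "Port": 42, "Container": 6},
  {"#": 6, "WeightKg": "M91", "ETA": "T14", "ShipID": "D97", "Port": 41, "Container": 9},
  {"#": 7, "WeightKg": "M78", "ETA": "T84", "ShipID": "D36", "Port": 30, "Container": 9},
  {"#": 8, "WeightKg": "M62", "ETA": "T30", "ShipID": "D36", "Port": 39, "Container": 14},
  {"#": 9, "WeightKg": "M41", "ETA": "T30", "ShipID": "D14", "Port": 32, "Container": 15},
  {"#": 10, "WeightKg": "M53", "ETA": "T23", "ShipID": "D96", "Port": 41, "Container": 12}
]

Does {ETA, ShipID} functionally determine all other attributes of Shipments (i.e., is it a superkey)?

No

Rows 1 and 9 have the same {ETA, ShipID} value (ETA=T30, ShipID=D14) but are distinct tuples, so {ETA, ShipID} does not determine every attribute — not a superkey.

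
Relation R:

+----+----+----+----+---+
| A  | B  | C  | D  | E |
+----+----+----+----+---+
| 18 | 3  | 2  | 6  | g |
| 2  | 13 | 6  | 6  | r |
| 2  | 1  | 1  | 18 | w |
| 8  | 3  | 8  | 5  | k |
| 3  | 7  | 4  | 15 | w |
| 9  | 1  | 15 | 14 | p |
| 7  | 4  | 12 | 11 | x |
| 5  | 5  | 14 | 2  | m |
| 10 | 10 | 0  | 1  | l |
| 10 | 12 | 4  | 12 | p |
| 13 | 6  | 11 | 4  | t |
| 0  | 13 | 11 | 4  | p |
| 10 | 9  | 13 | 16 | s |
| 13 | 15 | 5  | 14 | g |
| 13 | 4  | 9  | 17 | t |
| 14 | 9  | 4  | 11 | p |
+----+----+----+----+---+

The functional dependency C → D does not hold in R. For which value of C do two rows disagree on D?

4

C=2: 1 row → D = 6 ✓
C=6: 1 row → D = 6 ✓
C=1: 1 row → D = 18 ✓
C=8: 1 row → D = 5 ✓
C=4: 3 rows → D takes values {15, 12, 11} — violation
C=15: 1 row → D = 14 ✓
C=12: 1 row → D = 11 ✓
C=14: 1 row → D = 2 ✓
C=0: 1 row → D = 1 ✓
C=11: 2 rows → D = 4, 4 ✓
C=13: 1 row → D = 16 ✓
C=5: 1 row → D = 14 ✓
C=9: 1 row → D = 17 ✓
The only C value with inconsistent D is C=4.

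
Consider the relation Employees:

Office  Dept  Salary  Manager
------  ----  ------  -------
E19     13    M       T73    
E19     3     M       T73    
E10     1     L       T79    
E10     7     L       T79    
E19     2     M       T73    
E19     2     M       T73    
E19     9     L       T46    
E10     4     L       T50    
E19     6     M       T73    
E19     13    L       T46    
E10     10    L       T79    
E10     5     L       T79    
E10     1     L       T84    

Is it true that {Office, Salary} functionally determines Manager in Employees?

No

(Office=E19, Salary=M): 5 rows → Manager = T73, T73, T73, T73, T73 ✓
(Office=E10, Salary=L): 6 rows → Manager takes values {T79, T50, T84} — violation
(Office=E19, Salary=L): 2 rows → Manager = T46, T46 ✓
Two rows agree on {Office, Salary} but differ on Manager, so {Office, Salary} → Manager does not hold.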